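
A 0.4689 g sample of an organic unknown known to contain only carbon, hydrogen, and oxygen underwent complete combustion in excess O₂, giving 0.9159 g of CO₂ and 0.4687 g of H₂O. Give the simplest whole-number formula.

C2H5O

mol C = 0.9159 g CO₂ ÷ 44.009 g/mol = 0.020812 mol
mol H = 2 × 0.4687 g H₂O ÷ 18.015 g/mol = 0.052034 mol
mass O = 0.4689 − (0.24997 + 0.052451) = 0.16648 g → mol O = 0.16648 ÷ 15.999 = 0.010406 mol
Divide by the smallest (0.010406 mol): C 2.000, H 5.001, O 1.000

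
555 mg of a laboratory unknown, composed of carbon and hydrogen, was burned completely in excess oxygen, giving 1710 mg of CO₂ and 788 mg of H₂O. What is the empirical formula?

C4H9

mol C = 1.71 g CO₂ ÷ 44.009 g/mol = 0.03886 mol
mol H = 2 × 0.788 g H₂O ÷ 18.015 g/mol = 0.08748 mol
Divide by the smallest (0.03886 mol): C 1.000, H 2.251
Multiplying each by 4 gives whole numbers: C 4.00, H 9.01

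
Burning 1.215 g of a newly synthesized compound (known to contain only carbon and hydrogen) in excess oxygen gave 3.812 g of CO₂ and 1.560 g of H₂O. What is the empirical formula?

mol C = 3.812 g CO₂ ÷ 44.009 g/mol = 0.086619 mol
mol H = 2 × 1.560 g H₂O ÷ 18.015 g/mol = 0.17319 mol
Divide by the smallest (0.086619 mol): C 1.000, H 1.999

CH2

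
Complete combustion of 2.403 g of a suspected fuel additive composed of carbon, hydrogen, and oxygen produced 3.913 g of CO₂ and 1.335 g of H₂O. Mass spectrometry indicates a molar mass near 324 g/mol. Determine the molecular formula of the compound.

mol C = 3.913 g CO₂ ÷ 44.009 g/mol = 0.088914 mol
mol H = 2 × 1.335 g H₂O ÷ 18.015 g/mol = 0.14821 mol
mass O = 2.403 − (1.0679 + 0.14940) = 1.1857 g → mol O = 1.1857 ÷ 15.999 = 0.074109 mol
Divide by the smallest (0.074109 mol): C 1.200, H 2.000, O 1.000
Multiplying each by 5 gives whole numbers: C 6.00, H 10.00, O 5.00
Empirical formula: C6H10O5
Empirical-formula mass = 162.14 g/mol; 324 ÷ 162.14 ≈ 2, so the molecular formula is C12H20O10.

C12H20O10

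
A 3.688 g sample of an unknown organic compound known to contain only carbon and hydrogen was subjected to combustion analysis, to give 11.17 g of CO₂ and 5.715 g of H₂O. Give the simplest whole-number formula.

mol C = 11.17 g CO₂ ÷ 44.009 g/mol = 0.25381 mol
mol H = 2 × 5.715 g H₂O ÷ 18.015 g/mol = 0.63447 mol
Divide by the smallest (0.25381 mol): C 1.000, H 2.500
Multiplying each by 2 gives whole numbers: C 2.00, H 5.00

C2H5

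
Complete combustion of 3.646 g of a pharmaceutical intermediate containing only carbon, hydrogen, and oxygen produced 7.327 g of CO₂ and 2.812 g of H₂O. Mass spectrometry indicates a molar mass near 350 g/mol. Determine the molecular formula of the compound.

mol C = 7.327 g CO₂ ÷ 44.009 g/mol = 0.16649 mol
mol H = 2 × 2.812 g H₂O ÷ 18.015 g/mol = 0.31218 mol
mass O = 3.646 − (1.9997 + 0.31468) = 1.3316 g → mol O = 1.3316 ÷ 15.999 = 0.083232 mol
Divide by the smallest (0.083232 mol): C 2.000, H 3.751, O 1.000
Multiplying each by 4 gives whole numbers: C 8.00, H 15.00, O 4.00
Empirical formula: C8H15O4
Empirical-formula mass = 175.20 g/mol; 350 ÷ 175.20 ≈ 2, so the molecular formula is C16H30O8.

C16H30O8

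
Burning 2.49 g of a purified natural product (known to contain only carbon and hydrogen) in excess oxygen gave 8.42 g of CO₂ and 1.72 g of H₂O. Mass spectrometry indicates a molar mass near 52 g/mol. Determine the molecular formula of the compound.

C4H4

mol C = 8.42 g CO₂ ÷ 44.009 g/mol = 0.1913 mol
mol H = 2 × 1.72 g H₂O ÷ 18.015 g/mol = 0.1910 mol
Divide by the smallest (0.1910 mol): C 1.002, H 1.000
Empirical formula: CH
Empirical-formula mass = 13.02 g/mol; 52 ÷ 13.02 ≈ 4, so the molecular formula is C4H4.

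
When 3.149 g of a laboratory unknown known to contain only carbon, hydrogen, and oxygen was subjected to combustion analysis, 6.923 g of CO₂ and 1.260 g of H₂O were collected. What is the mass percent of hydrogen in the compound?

4.48%

mol C = 6.923 g CO₂ ÷ 44.009 g/mol = 0.15731 mol
mol H = 2 × 1.260 g H₂O ÷ 18.015 g/mol = 0.13988 mol
mass O = 3.149 − (1.8894 + 0.14100) = 1.1186 g → mol O = 1.1186 ÷ 15.999 = 0.069915 mol
mass % H = 0.14100 g ÷ 3.149 g × 100%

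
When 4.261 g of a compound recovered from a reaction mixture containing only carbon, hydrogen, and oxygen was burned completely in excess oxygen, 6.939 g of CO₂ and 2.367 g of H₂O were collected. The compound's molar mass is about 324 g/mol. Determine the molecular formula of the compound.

mol C = 6.939 g CO₂ ÷ 44.009 g/mol = 0.15767 mol
mol H = 2 × 2.367 g H₂O ÷ 18.015 g/mol = 0.26278 mol
mass O = 4.261 − (1.8938 + 0.26488) = 2.1023 g → mol O = 2.1023 ÷ 15.999 = 0.13140 mol
Divide by the smallest (0.13140 mol): C 1.200, H 2.000, O 1.000
Multiplying each by 5 gives whole numbers: C 6.00, H 10.00, O 5.00
Empirical formula: C6H10O5
Empirical-formula mass = 162.14 g/mol; 324 ÷ 162.14 ≈ 2, so the molecular formula is C12H20O10.

C12H20O10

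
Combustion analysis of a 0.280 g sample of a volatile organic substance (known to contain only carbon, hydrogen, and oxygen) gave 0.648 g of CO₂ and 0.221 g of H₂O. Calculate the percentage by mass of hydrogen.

8.8%

mol C = 0.648 g CO₂ ÷ 44.009 g/mol = 0.01472 mol
mol H = 2 × 0.221 g H₂O ÷ 18.015 g/mol = 0.02454 mol
mass O = 0.280 − (0.1769 + 0.02473) = 0.07842 g → mol O = 0.07842 ÷ 15.999 = 0.004901 mol
mass % H = 0.02473 g ÷ 0.280 g × 100%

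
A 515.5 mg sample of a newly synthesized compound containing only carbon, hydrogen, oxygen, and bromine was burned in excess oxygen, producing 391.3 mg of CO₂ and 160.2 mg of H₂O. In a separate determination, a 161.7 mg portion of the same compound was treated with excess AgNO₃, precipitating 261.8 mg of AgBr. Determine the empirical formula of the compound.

C4H8Br2O

mol C = 0.3913 g CO₂ ÷ 44.009 g/mol = 0.0088914 mol
mol H = 2 × 0.1602 g H₂O ÷ 18.015 g/mol = 0.017785 mol
From the AgBr data: mol Br per gram of compound = (0.2618 ÷ 187.772) ÷ 0.1617 = 0.0086224 mol/g, so in the 0.5155 g combustion sample mol Br = 0.0044449 mol
mass O = 0.5155 − (0.10679 + 0.017927 + 0.35516) = 0.035617 g → mol O = 0.035617 ÷ 15.999 = 0.0022262 mol
Divide by the smallest (0.0022262 mol): C 3.994, H 7.989, Br 1.997, O 1.000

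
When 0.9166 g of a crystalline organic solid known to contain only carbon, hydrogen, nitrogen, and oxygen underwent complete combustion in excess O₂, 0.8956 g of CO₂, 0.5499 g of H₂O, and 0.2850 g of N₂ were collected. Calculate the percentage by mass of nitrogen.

31.09%

mol C = 0.8956 g CO₂ ÷ 44.009 g/mol = 0.020350 mol
mol H = 2 × 0.5499 g H₂O ÷ 18.015 g/mol = 0.061049 mol
mol N = 2 × 0.2850 g N₂ ÷ 28.014 g/mol = 0.020347 mol
mass O = 0.9166 − (0.24443 + 0.061538 + 0.28500) = 0.32563 g → mol O = 0.32563 ÷ 15.999 = 0.020353 mol
mass % N = 0.28500 g ÷ 0.9166 g × 100%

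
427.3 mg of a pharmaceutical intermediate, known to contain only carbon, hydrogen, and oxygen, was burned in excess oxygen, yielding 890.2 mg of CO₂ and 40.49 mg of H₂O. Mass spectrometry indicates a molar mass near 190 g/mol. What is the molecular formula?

mol C = 0.8902 g CO₂ ÷ 44.009 g/mol = 0.020228 mol
mol H = 2 × 0.04049 g H₂O ÷ 18.015 g/mol = 0.0044951 mol
mass O = 0.4273 − (0.24295 + 0.0045311) = 0.17981 g → mol O = 0.17981 ÷ 15.999 = 0.011239 mol
Divide by the smallest (0.0044951 mol): C 4.500, H 1.000, O 2.500
Multiplying each by 2 gives whole numbers: C 9.00, H 2.00, O 5.00
Empirical formula: C9H2O5
Empirical-formula mass = 190.11 g/mol; 190 ÷ 190.11 ≈ 1, so the molecular formula is C9H2O5.

C9H2O5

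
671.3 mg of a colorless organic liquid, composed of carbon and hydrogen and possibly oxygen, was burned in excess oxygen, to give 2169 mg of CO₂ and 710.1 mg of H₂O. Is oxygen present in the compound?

mol C = 2.169 g CO₂ ÷ 44.009 g/mol = 0.049285 mol
mol H = 2 × 0.7101 g H₂O ÷ 18.015 g/mol = 0.078834 mol
C and H together account for 0.67143 g — essentially the entire 0.6713 g sample — so the compound contains no oxygen.

no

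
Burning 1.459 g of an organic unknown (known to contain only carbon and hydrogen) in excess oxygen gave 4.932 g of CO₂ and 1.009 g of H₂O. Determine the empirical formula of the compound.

CH

mol C = 4.932 g CO₂ ÷ 44.009 g/mol = 0.11207 mol
mol H = 2 × 1.009 g H₂O ÷ 18.015 g/mol = 0.11202 mol
Divide by the smallest (0.11202 mol): C 1.000, H 1.000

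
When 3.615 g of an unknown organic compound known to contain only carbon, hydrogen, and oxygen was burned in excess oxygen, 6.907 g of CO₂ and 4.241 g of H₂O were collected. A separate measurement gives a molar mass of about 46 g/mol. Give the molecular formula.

mol C = 6.907 g CO₂ ÷ 44.009 g/mol = 0.15695 mol
mol H = 2 × 4.241 g H₂O ÷ 18.015 g/mol = 0.47083 mol
mass O = 3.615 − (1.8851 + 0.47460) = 1.2553 g → mol O = 1.2553 ÷ 15.999 = 0.078463 mol
Divide by the smallest (0.078463 mol): C 2.000, H 6.001, O 1.000
Empirical formula: C2H6O
Empirical-formula mass = 46.07 g/mol; 46 ÷ 46.07 ≈ 1, so the molecular formula is C2H6O.

C2H6O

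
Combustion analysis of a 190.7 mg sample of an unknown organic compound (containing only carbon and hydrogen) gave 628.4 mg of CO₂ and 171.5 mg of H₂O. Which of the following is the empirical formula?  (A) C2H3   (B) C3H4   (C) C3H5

(B) C3H4

mol C = 0.6284 g CO₂ ÷ 44.009 g/mol = 0.014279 mol
mol H = 2 × 0.1715 g H₂O ÷ 18.015 g/mol = 0.019040 mol
Divide by the smallest (0.014279 mol): C 1.000, H 1.333
Multiplying each by 3 gives whole numbers: C 3.00, H 4.00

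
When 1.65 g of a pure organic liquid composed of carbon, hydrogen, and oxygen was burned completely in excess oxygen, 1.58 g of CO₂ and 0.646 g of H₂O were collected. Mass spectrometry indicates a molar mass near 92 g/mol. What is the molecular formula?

mol C = 1.58 g CO₂ ÷ 44.009 g/mol = 0.03590 mol
mol H = 2 × 0.646 g H₂O ÷ 18.015 g/mol = 0.07172 mol
mass O = 1.65 − (0.4312 + 0.07229) = 1.146 g → mol O = 1.146 ÷ 15.999 = 0.07166 mol
Divide by the smallest (0.03590 mol): C 1.000, H 1.998, O 1.996
Empirical formula: CH2O2
Empirical-formula mass = 46.02 g/mol; 92 ÷ 46.02 ≈ 2, so the molecular formula is C2H4O4.

C2H4O4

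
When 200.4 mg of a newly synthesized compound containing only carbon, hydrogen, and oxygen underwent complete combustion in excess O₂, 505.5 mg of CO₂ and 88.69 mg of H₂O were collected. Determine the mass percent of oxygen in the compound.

mol C = 0.5055 g CO₂ ÷ 44.009 g/mol = 0.011486 mol
mol H = 2 × 0.08869 g H₂O ÷ 18.015 g/mol = 0.0098462 mol
mass O = 0.2004 − (0.13796 + 0.0099250) = 0.052513 g → mol O = 0.052513 ÷ 15.999 = 0.0032823 mol
mass % O = 0.052513 g ÷ 0.2004 g × 100%

26.20%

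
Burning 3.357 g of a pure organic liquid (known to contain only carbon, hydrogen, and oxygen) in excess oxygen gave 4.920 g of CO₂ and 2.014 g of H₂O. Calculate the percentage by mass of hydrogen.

6.71%

mol C = 4.920 g CO₂ ÷ 44.009 g/mol = 0.11180 mol
mol H = 2 × 2.014 g H₂O ÷ 18.015 g/mol = 0.22359 mol
mass O = 3.357 − (1.3428 + 0.22538) = 1.7888 g → mol O = 1.7888 ÷ 15.999 = 0.11181 mol
mass % H = 0.22538 g ÷ 3.357 g × 100%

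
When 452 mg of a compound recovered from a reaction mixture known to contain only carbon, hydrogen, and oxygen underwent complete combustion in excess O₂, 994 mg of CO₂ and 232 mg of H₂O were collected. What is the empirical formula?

C7H8O3

mol C = 0.994 g CO₂ ÷ 44.009 g/mol = 0.02259 mol
mol H = 2 × 0.232 g H₂O ÷ 18.015 g/mol = 0.02576 mol
mass O = 0.452 − (0.2713 + 0.02596) = 0.1548 g → mol O = 0.1548 ÷ 15.999 = 0.009673 mol
Divide by the smallest (0.009673 mol): C 2.335, H 2.663, O 1.000
Multiplying each by 3 gives whole numbers: C 7.01, H 7.99, O 3.00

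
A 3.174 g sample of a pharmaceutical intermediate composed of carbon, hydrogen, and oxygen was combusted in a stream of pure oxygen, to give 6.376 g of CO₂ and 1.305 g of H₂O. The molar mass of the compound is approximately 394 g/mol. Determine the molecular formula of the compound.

C18H18O10

mol C = 6.376 g CO₂ ÷ 44.009 g/mol = 0.14488 mol
mol H = 2 × 1.305 g H₂O ÷ 18.015 g/mol = 0.14488 mol
mass O = 3.174 − (1.7401 + 0.14604) = 1.2878 g → mol O = 1.2878 ÷ 15.999 = 0.080493 mol
Divide by the smallest (0.080493 mol): C 1.800, H 1.800, O 1.000
Multiplying each by 5 gives whole numbers: C 9.00, H 9.00, O 5.00
Empirical formula: C9H9O5
Empirical-formula mass = 197.17 g/mol; 394 ÷ 197.17 ≈ 2, so the molecular formula is C18H18O10.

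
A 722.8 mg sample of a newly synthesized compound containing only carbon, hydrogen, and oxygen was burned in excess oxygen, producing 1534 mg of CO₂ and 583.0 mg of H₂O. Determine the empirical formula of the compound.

mol C = 1.534 g CO₂ ÷ 44.009 g/mol = 0.034857 mol
mol H = 2 × 0.5830 g H₂O ÷ 18.015 g/mol = 0.064724 mol
mass O = 0.7228 − (0.41866 + 0.065242) = 0.23890 g → mol O = 0.23890 ÷ 15.999 = 0.014932 mol
Divide by the smallest (0.014932 mol): C 2.334, H 4.335, O 1.000
Multiplying each by 3 gives whole numbers: C 7.00, H 13.00, O 3.00

C7H13O3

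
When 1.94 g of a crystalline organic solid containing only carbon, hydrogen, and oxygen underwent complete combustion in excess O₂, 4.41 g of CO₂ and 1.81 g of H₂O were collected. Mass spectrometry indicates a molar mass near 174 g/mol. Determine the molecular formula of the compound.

C9H18O3

mol C = 4.41 g CO₂ ÷ 44.009 g/mol = 0.1002 mol
mol H = 2 × 1.81 g H₂O ÷ 18.015 g/mol = 0.2009 mol
mass O = 1.94 − (1.204 + 0.2026) = 0.5339 g → mol O = 0.5339 ÷ 15.999 = 0.03337 mol
Divide by the smallest (0.03337 mol): C 3.003, H 6.022, O 1.000
Empirical formula: C3H6O
Empirical-formula mass = 58.08 g/mol; 174 ÷ 58.08 ≈ 3, so the molecular formula is C9H18O3.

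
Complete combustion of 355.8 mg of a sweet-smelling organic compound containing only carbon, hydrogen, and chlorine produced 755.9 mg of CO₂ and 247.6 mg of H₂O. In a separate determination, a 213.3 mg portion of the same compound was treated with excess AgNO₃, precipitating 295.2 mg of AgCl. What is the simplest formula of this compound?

C5H8Cl

mol C = 0.7559 g CO₂ ÷ 44.009 g/mol = 0.017176 mol
mol H = 2 × 0.2476 g H₂O ÷ 18.015 g/mol = 0.027488 mol
From the AgCl data: mol Cl per gram of compound = (0.2952 ÷ 143.318) ÷ 0.2133 = 0.0096566 mol/g, so in the 0.3558 g combustion sample mol Cl = 0.0034358 mol
Divide by the smallest (0.0034358 mol): C 4.999, H 8.000, Cl 1.000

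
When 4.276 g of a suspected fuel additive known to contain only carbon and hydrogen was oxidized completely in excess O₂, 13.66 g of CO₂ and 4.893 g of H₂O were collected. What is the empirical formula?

mol C = 13.66 g CO₂ ÷ 44.009 g/mol = 0.31039 mol
mol H = 2 × 4.893 g H₂O ÷ 18.015 g/mol = 0.54321 mol
Divide by the smallest (0.31039 mol): C 1.000, H 1.750
Multiplying each by 4 gives whole numbers: C 4.00, H 7.00

C4H7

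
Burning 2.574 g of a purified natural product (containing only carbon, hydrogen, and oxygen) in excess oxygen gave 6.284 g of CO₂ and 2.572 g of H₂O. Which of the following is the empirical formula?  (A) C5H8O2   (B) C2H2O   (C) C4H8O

mol C = 6.284 g CO₂ ÷ 44.009 g/mol = 0.14279 mol
mol H = 2 × 2.572 g H₂O ÷ 18.015 g/mol = 0.28554 mol
mass O = 2.574 − (1.7150 + 0.28782) = 0.57114 g → mol O = 0.57114 ÷ 15.999 = 0.035698 mol
Divide by the smallest (0.035698 mol): C 4.000, H 7.999, O 1.000

(C) C4H8O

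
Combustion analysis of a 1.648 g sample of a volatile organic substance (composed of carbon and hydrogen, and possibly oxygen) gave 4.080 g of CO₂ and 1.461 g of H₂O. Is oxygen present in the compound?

yes

mol C = 4.080 g CO₂ ÷ 44.009 g/mol = 0.092708 mol
mol H = 2 × 1.461 g H₂O ÷ 18.015 g/mol = 0.16220 mol
C and H account for only 1.2770 g of the 1.648 g sample; the remaining 0.37098 g must be oxygen.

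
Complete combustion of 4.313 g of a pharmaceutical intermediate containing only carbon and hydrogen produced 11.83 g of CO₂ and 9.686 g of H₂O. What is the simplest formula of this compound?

CH4

mol C = 11.83 g CO₂ ÷ 44.009 g/mol = 0.26881 mol
mol H = 2 × 9.686 g H₂O ÷ 18.015 g/mol = 1.0753 mol
Divide by the smallest (0.26881 mol): C 1.000, H 4.000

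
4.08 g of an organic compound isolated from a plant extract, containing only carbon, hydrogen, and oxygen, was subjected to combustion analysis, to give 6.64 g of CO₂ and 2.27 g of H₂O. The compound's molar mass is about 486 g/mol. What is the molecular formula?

mol C = 6.64 g CO₂ ÷ 44.009 g/mol = 0.1509 mol
mol H = 2 × 2.27 g H₂O ÷ 18.015 g/mol = 0.2520 mol
mass O = 4.08 − (1.812 + 0.2540) = 2.014 g → mol O = 2.014 ÷ 15.999 = 0.1259 mol
Divide by the smallest (0.1259 mol): C 1.199, H 2.002, O 1.000
Multiplying each by 5 gives whole numbers: C 5.99, H 10.01, O 5.00
Empirical formula: C6H10O5
Empirical-formula mass = 162.14 g/mol; 486 ÷ 162.14 ≈ 3, so the molecular formula is C18H30O15.

C18H30O15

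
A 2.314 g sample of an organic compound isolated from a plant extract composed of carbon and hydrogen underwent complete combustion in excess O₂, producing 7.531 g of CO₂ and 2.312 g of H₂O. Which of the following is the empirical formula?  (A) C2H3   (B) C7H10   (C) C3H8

(A) C2H3

mol C = 7.531 g CO₂ ÷ 44.009 g/mol = 0.17112 mol
mol H = 2 × 2.312 g H₂O ÷ 18.015 g/mol = 0.25667 mol
Divide by the smallest (0.17112 mol): C 1.000, H 1.500
Multiplying each by 2 gives whole numbers: C 2.00, H 3.00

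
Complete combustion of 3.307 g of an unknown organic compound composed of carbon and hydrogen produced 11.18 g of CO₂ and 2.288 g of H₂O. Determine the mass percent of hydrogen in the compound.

mol C = 11.18 g CO₂ ÷ 44.009 g/mol = 0.25404 mol
mol H = 2 × 2.288 g H₂O ÷ 18.015 g/mol = 0.25401 mol
mass % H = 0.25604 g ÷ 3.307 g × 100%

7.74%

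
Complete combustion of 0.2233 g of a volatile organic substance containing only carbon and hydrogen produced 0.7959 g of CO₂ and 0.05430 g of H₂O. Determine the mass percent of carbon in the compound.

97.28%

mol C = 0.7959 g CO₂ ÷ 44.009 g/mol = 0.018085 mol
mol H = 2 × 0.05430 g H₂O ÷ 18.015 g/mol = 0.0060283 mol
mass % C = 0.21722 g ÷ 0.2233 g × 100%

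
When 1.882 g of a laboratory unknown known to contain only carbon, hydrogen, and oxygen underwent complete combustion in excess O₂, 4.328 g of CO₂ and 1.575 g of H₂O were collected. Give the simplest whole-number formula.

mol C = 4.328 g CO₂ ÷ 44.009 g/mol = 0.098344 mol
mol H = 2 × 1.575 g H₂O ÷ 18.015 g/mol = 0.17485 mol
mass O = 1.882 − (1.1812 + 0.17625) = 0.52454 g → mol O = 0.52454 ÷ 15.999 = 0.032786 mol
Divide by the smallest (0.032786 mol): C 3.000, H 5.333, O 1.000
Multiplying each by 3 gives whole numbers: C 9.00, H 16.00, O 3.00

C9H16O3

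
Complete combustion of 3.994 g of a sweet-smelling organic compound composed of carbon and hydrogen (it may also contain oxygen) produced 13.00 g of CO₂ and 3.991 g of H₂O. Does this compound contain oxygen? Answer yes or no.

no

mol C = 13.00 g CO₂ ÷ 44.009 g/mol = 0.29539 mol
mol H = 2 × 3.991 g H₂O ÷ 18.015 g/mol = 0.44308 mol
C and H together account for 3.9946 g — essentially the entire 3.994 g sample — so the compound contains no oxygen.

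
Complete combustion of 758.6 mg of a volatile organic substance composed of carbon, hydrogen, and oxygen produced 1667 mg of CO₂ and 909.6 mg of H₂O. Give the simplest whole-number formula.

C3H8O

mol C = 1.667 g CO₂ ÷ 44.009 g/mol = 0.037879 mol
mol H = 2 × 0.9096 g H₂O ÷ 18.015 g/mol = 0.10098 mol
mass O = 0.7586 − (0.45496 + 0.10179) = 0.20185 g → mol O = 0.20185 ÷ 15.999 = 0.012616 mol
Divide by the smallest (0.012616 mol): C 3.002, H 8.004, O 1.000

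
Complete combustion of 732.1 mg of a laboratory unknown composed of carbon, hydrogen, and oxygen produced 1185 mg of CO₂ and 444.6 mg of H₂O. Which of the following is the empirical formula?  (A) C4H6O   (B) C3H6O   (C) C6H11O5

(C) C6H11O5

mol C = 1.185 g CO₂ ÷ 44.009 g/mol = 0.026926 mol
mol H = 2 × 0.4446 g H₂O ÷ 18.015 g/mol = 0.049359 mol
mass O = 0.7321 − (0.32341 + 0.049754) = 0.35893 g → mol O = 0.35893 ÷ 15.999 = 0.022435 mol
Divide by the smallest (0.022435 mol): C 1.200, H 2.200, O 1.000
Multiplying each by 5 gives whole numbers: C 6.00, H 11.00, O 5.00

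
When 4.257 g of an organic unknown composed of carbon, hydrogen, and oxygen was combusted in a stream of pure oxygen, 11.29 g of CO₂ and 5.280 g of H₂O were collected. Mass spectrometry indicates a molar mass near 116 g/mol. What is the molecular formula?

mol C = 11.29 g CO₂ ÷ 44.009 g/mol = 0.25654 mol
mol H = 2 × 5.280 g H₂O ÷ 18.015 g/mol = 0.58618 mol
mass O = 4.257 − (3.0813 + 0.59087) = 0.58485 g → mol O = 0.58485 ÷ 15.999 = 0.036555 mol
Divide by the smallest (0.036555 mol): C 7.018, H 16.035, O 1.000
Empirical formula: C7H16O
Empirical-formula mass = 116.20 g/mol; 116 ÷ 116.20 ≈ 1, so the molecular formula is C7H16O.

C7H16O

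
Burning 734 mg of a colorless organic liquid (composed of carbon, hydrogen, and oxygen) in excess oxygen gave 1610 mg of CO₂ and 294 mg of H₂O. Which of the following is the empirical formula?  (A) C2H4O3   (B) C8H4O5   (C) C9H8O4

mol C = 1.61 g CO₂ ÷ 44.009 g/mol = 0.03658 mol
mol H = 2 × 0.294 g H₂O ÷ 18.015 g/mol = 0.03264 mol
mass O = 0.734 − (0.4394 + 0.03290) = 0.2617 g → mol O = 0.2617 ÷ 15.999 = 0.01636 mol
Divide by the smallest (0.01636 mol): C 2.237, H 1.995, O 1.000
Multiplying each by 4 gives whole numbers: C 8.95, H 7.98, O 4.00

(C) C9H8O4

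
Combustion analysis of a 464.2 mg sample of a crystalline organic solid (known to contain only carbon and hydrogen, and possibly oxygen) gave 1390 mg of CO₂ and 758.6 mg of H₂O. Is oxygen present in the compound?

no

mol C = 1.390 g CO₂ ÷ 44.009 g/mol = 0.031584 mol
mol H = 2 × 0.7586 g H₂O ÷ 18.015 g/mol = 0.084219 mol
C and H together account for 0.46425 g — essentially the entire 0.4642 g sample — so the compound contains no oxygen.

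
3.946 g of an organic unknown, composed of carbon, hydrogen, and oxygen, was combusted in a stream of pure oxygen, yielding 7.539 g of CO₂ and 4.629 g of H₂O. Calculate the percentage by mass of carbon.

52.14%

mol C = 7.539 g CO₂ ÷ 44.009 g/mol = 0.17131 mol
mol H = 2 × 4.629 g H₂O ÷ 18.015 g/mol = 0.51391 mol
mass O = 3.946 − (2.0576 + 0.51802) = 1.3704 g → mol O = 1.3704 ÷ 15.999 = 0.085657 mol
mass % C = 2.0576 g ÷ 3.946 g × 100%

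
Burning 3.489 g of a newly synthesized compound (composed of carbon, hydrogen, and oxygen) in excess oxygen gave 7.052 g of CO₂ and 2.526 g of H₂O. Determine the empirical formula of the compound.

mol C = 7.052 g CO₂ ÷ 44.009 g/mol = 0.16024 mol
mol H = 2 × 2.526 g H₂O ÷ 18.015 g/mol = 0.28043 mol
mass O = 3.489 − (1.9246 + 0.28268) = 1.2817 g → mol O = 1.2817 ÷ 15.999 = 0.080110 mol
Divide by the smallest (0.080110 mol): C 2.000, H 3.501, O 1.000
Multiplying each by 2 gives whole numbers: C 4.00, H 7.00, O 2.00

C4H7O2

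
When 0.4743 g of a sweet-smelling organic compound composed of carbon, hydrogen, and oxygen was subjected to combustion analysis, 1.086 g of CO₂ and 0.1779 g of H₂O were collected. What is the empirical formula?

C5H4O2

mol C = 1.086 g CO₂ ÷ 44.009 g/mol = 0.024677 mol
mol H = 2 × 0.1779 g H₂O ÷ 18.015 g/mol = 0.019750 mol
mass O = 0.4743 − (0.29639 + 0.019908) = 0.15800 g → mol O = 0.15800 ÷ 15.999 = 0.0098756 mol
Divide by the smallest (0.0098756 mol): C 2.499, H 2.000, O 1.000
Multiplying each by 2 gives whole numbers: C 5.00, H 4.00, O 2.00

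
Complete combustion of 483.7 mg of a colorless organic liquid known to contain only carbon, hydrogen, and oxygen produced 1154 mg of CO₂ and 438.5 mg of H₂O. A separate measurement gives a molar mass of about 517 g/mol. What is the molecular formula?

mol C = 1.154 g CO₂ ÷ 44.009 g/mol = 0.026222 mol
mol H = 2 × 0.4385 g H₂O ÷ 18.015 g/mol = 0.048682 mol
mass O = 0.4837 − (0.31495 + 0.049071) = 0.11968 g → mol O = 0.11968 ÷ 15.999 = 0.0074803 mol
Divide by the smallest (0.0074803 mol): C 3.505, H 6.508, O 1.000
Multiplying each by 2 gives whole numbers: C 7.01, H 13.02, O 2.00
Empirical formula: C7H13O2
Empirical-formula mass = 129.18 g/mol; 517 ÷ 129.18 ≈ 4, so the molecular formula is C28H52O8.

C28H52O8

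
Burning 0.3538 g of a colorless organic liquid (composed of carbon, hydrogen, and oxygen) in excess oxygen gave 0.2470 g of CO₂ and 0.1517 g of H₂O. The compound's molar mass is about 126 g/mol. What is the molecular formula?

C2H6O6

mol C = 0.2470 g CO₂ ÷ 44.009 g/mol = 0.0056125 mol
mol H = 2 × 0.1517 g H₂O ÷ 18.015 g/mol = 0.016842 mol
mass O = 0.3538 − (0.067412 + 0.016976) = 0.26941 g → mol O = 0.26941 ÷ 15.999 = 0.016839 mol
Divide by the smallest (0.0056125 mol): C 1.000, H 3.001, O 3.000
Empirical formula: CH3O3
Empirical-formula mass = 63.03 g/mol; 126 ÷ 63.03 ≈ 2, so the molecular formula is C2H6O6.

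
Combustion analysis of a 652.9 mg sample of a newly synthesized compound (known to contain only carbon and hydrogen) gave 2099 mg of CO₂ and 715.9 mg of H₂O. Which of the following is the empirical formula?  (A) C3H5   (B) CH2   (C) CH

mol C = 2.099 g CO₂ ÷ 44.009 g/mol = 0.047695 mol
mol H = 2 × 0.7159 g H₂O ÷ 18.015 g/mol = 0.079478 mol
Divide by the smallest (0.047695 mol): C 1.000, H 1.666
Multiplying each by 3 gives whole numbers: C 3.00, H 5.00

(A) C3H5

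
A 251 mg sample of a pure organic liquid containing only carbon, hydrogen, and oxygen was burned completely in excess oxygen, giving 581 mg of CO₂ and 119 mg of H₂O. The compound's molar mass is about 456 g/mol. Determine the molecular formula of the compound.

C24H24O9

mol C = 0.581 g CO₂ ÷ 44.009 g/mol = 0.01320 mol
mol H = 2 × 0.119 g H₂O ÷ 18.015 g/mol = 0.01321 mol
mass O = 0.251 − (0.1586 + 0.01332) = 0.07912 g → mol O = 0.07912 ÷ 15.999 = 0.004945 mol
Divide by the smallest (0.004945 mol): C 2.670, H 2.672, O 1.000
Multiplying each by 3 gives whole numbers: C 8.01, H 8.01, O 3.00
Empirical formula: C8H8O3
Empirical-formula mass = 152.15 g/mol; 456 ÷ 152.15 ≈ 3, so the molecular formula is C24H24O9.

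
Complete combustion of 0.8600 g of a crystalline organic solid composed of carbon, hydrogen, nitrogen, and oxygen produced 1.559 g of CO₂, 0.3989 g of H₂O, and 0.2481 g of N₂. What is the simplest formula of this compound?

C4H5N2O

mol C = 1.559 g CO₂ ÷ 44.009 g/mol = 0.035425 mol
mol H = 2 × 0.3989 g H₂O ÷ 18.015 g/mol = 0.044285 mol
mol N = 2 × 0.2481 g N₂ ÷ 28.014 g/mol = 0.017713 mol
mass O = 0.8600 − (0.42548 + 0.044640 + 0.24810) = 0.14178 g → mol O = 0.14178 ÷ 15.999 = 0.0088615 mol
Divide by the smallest (0.0088615 mol): C 3.998, H 4.997, N 1.999, O 1.000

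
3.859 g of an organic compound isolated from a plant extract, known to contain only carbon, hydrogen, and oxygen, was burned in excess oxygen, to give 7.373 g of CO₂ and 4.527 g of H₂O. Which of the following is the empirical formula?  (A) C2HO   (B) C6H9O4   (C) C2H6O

mol C = 7.373 g CO₂ ÷ 44.009 g/mol = 0.16753 mol
mol H = 2 × 4.527 g H₂O ÷ 18.015 g/mol = 0.50258 mol
mass O = 3.859 − (2.0122 + 0.50660) = 1.3401 g → mol O = 1.3401 ÷ 15.999 = 0.083765 mol
Divide by the smallest (0.083765 mol): C 2.000, H 6.000, O 1.000

(C) C2H6O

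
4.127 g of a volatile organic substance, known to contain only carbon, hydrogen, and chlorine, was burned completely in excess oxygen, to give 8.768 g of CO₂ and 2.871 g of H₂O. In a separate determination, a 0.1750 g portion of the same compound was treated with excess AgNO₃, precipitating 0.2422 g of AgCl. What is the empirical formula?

C5H8Cl

mol C = 8.768 g CO₂ ÷ 44.009 g/mol = 0.19923 mol
mol H = 2 × 2.871 g H₂O ÷ 18.015 g/mol = 0.31873 mol
From the AgCl data: mol Cl per gram of compound = (0.2422 ÷ 143.318) ÷ 0.1750 = 0.0096568 mol/g, so in the 4.127 g combustion sample mol Cl = 0.039854 mol
Divide by the smallest (0.039854 mol): C 4.999, H 7.998, Cl 1.000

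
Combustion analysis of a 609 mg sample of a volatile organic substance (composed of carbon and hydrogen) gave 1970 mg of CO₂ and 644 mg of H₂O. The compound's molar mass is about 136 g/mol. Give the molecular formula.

mol C = 1.97 g CO₂ ÷ 44.009 g/mol = 0.04476 mol
mol H = 2 × 0.644 g H₂O ÷ 18.015 g/mol = 0.07150 mol
Divide by the smallest (0.04476 mol): C 1.000, H 1.597
Multiplying each by 5 gives whole numbers: C 5.00, H 7.99
Empirical formula: C5H8
Empirical-formula mass = 68.12 g/mol; 136 ÷ 68.12 ≈ 2, so the molecular formula is C10H16.

C10H16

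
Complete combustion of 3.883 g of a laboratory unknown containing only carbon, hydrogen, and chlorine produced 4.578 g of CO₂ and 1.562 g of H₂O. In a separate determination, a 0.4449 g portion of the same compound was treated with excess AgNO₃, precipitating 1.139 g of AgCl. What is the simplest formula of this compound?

C3H5Cl2

mol C = 4.578 g CO₂ ÷ 44.009 g/mol = 0.10402 mol
mol H = 2 × 1.562 g H₂O ÷ 18.015 g/mol = 0.17341 mol
From the AgCl data: mol Cl per gram of compound = (1.139 ÷ 143.318) ÷ 0.4449 = 0.017863 mol/g, so in the 3.883 g combustion sample mol Cl = 0.069363 mol
Divide by the smallest (0.069363 mol): C 1.500, H 2.500, Cl 1.000
Multiplying each by 2 gives whole numbers: C 3.00, H 5.00, Cl 2.00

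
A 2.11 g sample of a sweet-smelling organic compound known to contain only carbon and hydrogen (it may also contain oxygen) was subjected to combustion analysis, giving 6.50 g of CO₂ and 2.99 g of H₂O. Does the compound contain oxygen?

mol C = 6.50 g CO₂ ÷ 44.009 g/mol = 0.1477 mol
mol H = 2 × 2.99 g H₂O ÷ 18.015 g/mol = 0.3319 mol
C and H together account for 2.109 g — essentially the entire 2.11 g sample — so the compound contains no oxygen.

no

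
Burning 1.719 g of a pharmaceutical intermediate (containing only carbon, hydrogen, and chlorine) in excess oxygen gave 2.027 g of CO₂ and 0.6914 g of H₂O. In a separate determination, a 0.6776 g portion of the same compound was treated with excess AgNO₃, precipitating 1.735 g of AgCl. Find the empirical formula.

C3H5Cl2

mol C = 2.027 g CO₂ ÷ 44.009 g/mol = 0.046059 mol
mol H = 2 × 0.6914 g H₂O ÷ 18.015 g/mol = 0.076758 mol
From the AgCl data: mol Cl per gram of compound = (1.735 ÷ 143.318) ÷ 0.6776 = 0.017866 mol/g, so in the 1.719 g combustion sample mol Cl = 0.030712 mol
Divide by the smallest (0.030712 mol): C 1.500, H 2.499, Cl 1.000
Multiplying each by 2 gives whole numbers: C 3.00, H 5.00, Cl 2.00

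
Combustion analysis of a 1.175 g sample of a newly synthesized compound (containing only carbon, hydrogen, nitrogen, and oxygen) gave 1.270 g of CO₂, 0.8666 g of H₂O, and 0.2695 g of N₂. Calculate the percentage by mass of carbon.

mol C = 1.270 g CO₂ ÷ 44.009 g/mol = 0.028858 mol
mol H = 2 × 0.8666 g H₂O ÷ 18.015 g/mol = 0.096209 mol
mol N = 2 × 0.2695 g N₂ ÷ 28.014 g/mol = 0.019240 mol
mass O = 1.175 − (0.34661 + 0.096978 + 0.26950) = 0.46191 g → mol O = 0.46191 ÷ 15.999 = 0.028871 mol
mass % C = 0.34661 g ÷ 1.175 g × 100%

29.50%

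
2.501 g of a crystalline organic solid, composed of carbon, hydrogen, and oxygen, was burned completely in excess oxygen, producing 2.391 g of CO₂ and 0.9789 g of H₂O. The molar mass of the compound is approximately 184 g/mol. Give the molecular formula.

mol C = 2.391 g CO₂ ÷ 44.009 g/mol = 0.054330 mol
mol H = 2 × 0.9789 g H₂O ÷ 18.015 g/mol = 0.10868 mol
mass O = 2.501 − (0.65256 + 0.10955) = 1.7389 g → mol O = 1.7389 ÷ 15.999 = 0.10869 mol
Divide by the smallest (0.054330 mol): C 1.000, H 2.000, O 2.001
Empirical formula: CH2O2
Empirical-formula mass = 46.02 g/mol; 184 ÷ 46.02 ≈ 4, so the molecular formula is C4H8O8.

C4H8O8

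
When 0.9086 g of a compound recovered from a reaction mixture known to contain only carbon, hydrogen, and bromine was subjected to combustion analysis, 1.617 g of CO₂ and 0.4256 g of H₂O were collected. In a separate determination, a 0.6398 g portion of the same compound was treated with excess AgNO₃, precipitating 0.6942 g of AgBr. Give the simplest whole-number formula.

C7H9Br

mol C = 1.617 g CO₂ ÷ 44.009 g/mol = 0.036742 mol
mol H = 2 × 0.4256 g H₂O ÷ 18.015 g/mol = 0.047250 mol
From the AgBr data: mol Br per gram of compound = (0.6942 ÷ 187.772) ÷ 0.6398 = 0.0057784 mol/g, so in the 0.9086 g combustion sample mol Br = 0.0052503 mol
Divide by the smallest (0.0052503 mol): C 6.998, H 8.999, Br 1.000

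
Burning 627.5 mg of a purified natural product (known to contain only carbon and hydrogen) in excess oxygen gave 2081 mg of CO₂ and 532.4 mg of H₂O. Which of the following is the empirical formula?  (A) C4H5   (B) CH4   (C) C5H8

mol C = 2.081 g CO₂ ÷ 44.009 g/mol = 0.047286 mol
mol H = 2 × 0.5324 g H₂O ÷ 18.015 g/mol = 0.059106 mol
Divide by the smallest (0.047286 mol): C 1.000, H 1.250
Multiplying each by 4 gives whole numbers: C 4.00, H 5.00

(A) C4H5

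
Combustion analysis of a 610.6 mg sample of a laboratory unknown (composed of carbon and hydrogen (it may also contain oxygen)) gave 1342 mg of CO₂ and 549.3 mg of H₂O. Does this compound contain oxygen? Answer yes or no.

mol C = 1.342 g CO₂ ÷ 44.009 g/mol = 0.030494 mol
mol H = 2 × 0.5493 g H₂O ÷ 18.015 g/mol = 0.060983 mol
C and H account for only 0.42773 g of the 0.6106 g sample; the remaining 0.18287 g must be oxygen.

yes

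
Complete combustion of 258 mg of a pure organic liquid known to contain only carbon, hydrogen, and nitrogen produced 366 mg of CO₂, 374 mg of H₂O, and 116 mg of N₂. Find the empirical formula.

CH5N

mol C = 0.366 g CO₂ ÷ 44.009 g/mol = 0.008316 mol
mol H = 2 × 0.374 g H₂O ÷ 18.015 g/mol = 0.04152 mol
mol N = 2 × 0.116 g N₂ ÷ 28.014 g/mol = 0.008282 mol
Divide by the smallest (0.008282 mol): C 1.004, H 5.014, N 1.000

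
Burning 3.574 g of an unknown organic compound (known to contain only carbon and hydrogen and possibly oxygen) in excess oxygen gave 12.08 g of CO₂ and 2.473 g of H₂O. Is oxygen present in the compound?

no

mol C = 12.08 g CO₂ ÷ 44.009 g/mol = 0.27449 mol
mol H = 2 × 2.473 g H₂O ÷ 18.015 g/mol = 0.27455 mol
C and H together account for 3.5736 g — essentially the entire 3.574 g sample — so the compound contains no oxygen.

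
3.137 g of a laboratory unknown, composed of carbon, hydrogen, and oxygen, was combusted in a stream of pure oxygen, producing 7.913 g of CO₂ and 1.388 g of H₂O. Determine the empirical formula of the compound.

C7H6O2

mol C = 7.913 g CO₂ ÷ 44.009 g/mol = 0.17980 mol
mol H = 2 × 1.388 g H₂O ÷ 18.015 g/mol = 0.15409 mol
mass O = 3.137 − (2.1596 + 0.15533) = 0.82205 g → mol O = 0.82205 ÷ 15.999 = 0.051381 mol
Divide by the smallest (0.051381 mol): C 3.499, H 2.999, O 1.000
Multiplying each by 2 gives whole numbers: C 7.00, H 6.00, O 2.00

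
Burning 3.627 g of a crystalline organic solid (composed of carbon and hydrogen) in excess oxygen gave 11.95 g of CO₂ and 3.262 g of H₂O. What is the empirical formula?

C3H4

mol C = 11.95 g CO₂ ÷ 44.009 g/mol = 0.27154 mol
mol H = 2 × 3.262 g H₂O ÷ 18.015 g/mol = 0.36214 mol
Divide by the smallest (0.27154 mol): C 1.000, H 1.334
Multiplying each by 3 gives whole numbers: C 3.00, H 4.00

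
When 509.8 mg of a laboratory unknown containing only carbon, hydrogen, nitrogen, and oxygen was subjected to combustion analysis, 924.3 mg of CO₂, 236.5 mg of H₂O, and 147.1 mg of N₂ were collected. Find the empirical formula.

mol C = 0.9243 g CO₂ ÷ 44.009 g/mol = 0.021003 mol
mol H = 2 × 0.2365 g H₂O ÷ 18.015 g/mol = 0.026256 mol
mol N = 2 × 0.1471 g N₂ ÷ 28.014 g/mol = 0.010502 mol
mass O = 0.5098 − (0.25226 + 0.026466 + 0.14710) = 0.083973 g → mol O = 0.083973 ÷ 15.999 = 0.0052486 mol
Divide by the smallest (0.0052486 mol): C 4.002, H 5.002, N 2.001, O 1.000

C4H5N2O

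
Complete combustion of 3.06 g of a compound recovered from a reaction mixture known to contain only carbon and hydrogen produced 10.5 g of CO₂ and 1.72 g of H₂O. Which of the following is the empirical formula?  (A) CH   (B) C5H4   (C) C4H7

mol C = 10.5 g CO₂ ÷ 44.009 g/mol = 0.2386 mol
mol H = 2 × 1.72 g H₂O ÷ 18.015 g/mol = 0.1910 mol
Divide by the smallest (0.1910 mol): C 1.249, H 1.000
Multiplying each by 4 gives whole numbers: C 5.00, H 4.00

(B) C5H4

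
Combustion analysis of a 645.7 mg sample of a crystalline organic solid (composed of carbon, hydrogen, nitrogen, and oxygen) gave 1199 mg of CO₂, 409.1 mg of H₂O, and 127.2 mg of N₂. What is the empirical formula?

C3H5NO

mol C = 1.199 g CO₂ ÷ 44.009 g/mol = 0.027244 mol
mol H = 2 × 0.4091 g H₂O ÷ 18.015 g/mol = 0.045418 mol
mol N = 2 × 0.1272 g N₂ ÷ 28.014 g/mol = 0.0090812 mol
mass O = 0.6457 − (0.32723 + 0.045781 + 0.12720) = 0.14549 g → mol O = 0.14549 ÷ 15.999 = 0.0090935 mol
Divide by the smallest (0.0090812 mol): C 3.000, H 5.001, N 1.000, O 1.001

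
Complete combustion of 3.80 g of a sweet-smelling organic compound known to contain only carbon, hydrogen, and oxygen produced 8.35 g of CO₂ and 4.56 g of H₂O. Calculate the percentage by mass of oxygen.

mol C = 8.35 g CO₂ ÷ 44.009 g/mol = 0.1897 mol
mol H = 2 × 4.56 g H₂O ÷ 18.015 g/mol = 0.5062 mol
mass O = 3.80 − (2.279 + 0.5103) = 1.011 g → mol O = 1.011 ÷ 15.999 = 0.06318 mol
mass % O = 1.011 g ÷ 3.80 g × 100%

26.6%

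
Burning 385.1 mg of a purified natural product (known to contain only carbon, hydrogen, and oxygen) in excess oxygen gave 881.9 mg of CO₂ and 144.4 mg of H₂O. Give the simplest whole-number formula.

C5H4O2

mol C = 0.8819 g CO₂ ÷ 44.009 g/mol = 0.020039 mol
mol H = 2 × 0.1444 g H₂O ÷ 18.015 g/mol = 0.016031 mol
mass O = 0.3851 − (0.24069 + 0.016159) = 0.12825 g → mol O = 0.12825 ÷ 15.999 = 0.0080162 mol
Divide by the smallest (0.0080162 mol): C 2.500, H 2.000, O 1.000
Multiplying each by 2 gives whole numbers: C 5.00, H 4.00, O 2.00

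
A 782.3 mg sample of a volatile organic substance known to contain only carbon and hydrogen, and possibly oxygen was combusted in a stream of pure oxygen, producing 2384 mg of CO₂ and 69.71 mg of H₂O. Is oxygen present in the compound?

mol C = 2.384 g CO₂ ÷ 44.009 g/mol = 0.054171 mol
mol H = 2 × 0.06971 g H₂O ÷ 18.015 g/mol = 0.0077391 mol
C and H account for only 0.65845 g of the 0.7823 g sample; the remaining 0.12385 g must be oxygen.

yes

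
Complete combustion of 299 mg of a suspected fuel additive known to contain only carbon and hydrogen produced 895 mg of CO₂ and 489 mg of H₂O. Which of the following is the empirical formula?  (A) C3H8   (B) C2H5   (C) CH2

mol C = 0.895 g CO₂ ÷ 44.009 g/mol = 0.02034 mol
mol H = 2 × 0.489 g H₂O ÷ 18.015 g/mol = 0.05429 mol
Divide by the smallest (0.02034 mol): C 1.000, H 2.669
Multiplying each by 3 gives whole numbers: C 3.00, H 8.01

(A) C3H8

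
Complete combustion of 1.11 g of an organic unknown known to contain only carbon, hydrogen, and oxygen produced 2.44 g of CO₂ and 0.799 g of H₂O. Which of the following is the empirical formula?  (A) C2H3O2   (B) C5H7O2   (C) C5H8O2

mol C = 2.44 g CO₂ ÷ 44.009 g/mol = 0.05544 mol
mol H = 2 × 0.799 g H₂O ÷ 18.015 g/mol = 0.08870 mol
mass O = 1.11 − (0.6659 + 0.08941) = 0.3547 g → mol O = 0.3547 ÷ 15.999 = 0.02217 mol
Divide by the smallest (0.02217 mol): C 2.501, H 4.002, O 1.000
Multiplying each by 2 gives whole numbers: C 5.00, H 8.00, O 2.00

(C) C5H8O2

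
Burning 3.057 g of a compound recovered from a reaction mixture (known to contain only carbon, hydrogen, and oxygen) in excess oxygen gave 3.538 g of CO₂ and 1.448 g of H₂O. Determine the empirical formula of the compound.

mol C = 3.538 g CO₂ ÷ 44.009 g/mol = 0.080393 mol
mol H = 2 × 1.448 g H₂O ÷ 18.015 g/mol = 0.16075 mol
mass O = 3.057 − (0.96560 + 0.16204) = 1.9294 g → mol O = 1.9294 ÷ 15.999 = 0.12059 mol
Divide by the smallest (0.080393 mol): C 1.000, H 2.000, O 1.500
Multiplying each by 2 gives whole numbers: C 2.00, H 4.00, O 3.00

C2H4O3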